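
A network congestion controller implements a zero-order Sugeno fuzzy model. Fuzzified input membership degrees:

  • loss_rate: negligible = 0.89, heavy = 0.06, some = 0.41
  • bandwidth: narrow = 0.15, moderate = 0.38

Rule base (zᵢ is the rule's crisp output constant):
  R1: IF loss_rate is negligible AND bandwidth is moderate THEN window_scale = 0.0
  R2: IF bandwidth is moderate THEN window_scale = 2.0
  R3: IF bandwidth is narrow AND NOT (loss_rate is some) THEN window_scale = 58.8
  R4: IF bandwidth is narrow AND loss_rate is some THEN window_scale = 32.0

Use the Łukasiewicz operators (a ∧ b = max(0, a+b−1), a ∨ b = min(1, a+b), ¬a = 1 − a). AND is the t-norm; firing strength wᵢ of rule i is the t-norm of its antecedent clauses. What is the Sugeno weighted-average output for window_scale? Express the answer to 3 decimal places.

R1 (z=0.0): negligible=0.89, moderate=0.38; AND[max(0, a+b−1)] → w = 0.27
R2 (z=2.0): moderate=0.38 → w = 0.38
R3 (z=58.8): narrow=0.15, ¬some=1−0.41=0.59; AND[max(0, a+b−1)] → w = 0.00
R4 (z=32.0): narrow=0.15, some=0.41; AND[max(0, a+b−1)] → w = 0.00
Weighted average = (0.27·0.0 + 0.38·2.0 + 0.00·58.8 + 0.00·32.0) / (0.27 + 0.38 + 0.00 + 0.00)
  = 0.7600 / 0.6500 = 1.169

1.169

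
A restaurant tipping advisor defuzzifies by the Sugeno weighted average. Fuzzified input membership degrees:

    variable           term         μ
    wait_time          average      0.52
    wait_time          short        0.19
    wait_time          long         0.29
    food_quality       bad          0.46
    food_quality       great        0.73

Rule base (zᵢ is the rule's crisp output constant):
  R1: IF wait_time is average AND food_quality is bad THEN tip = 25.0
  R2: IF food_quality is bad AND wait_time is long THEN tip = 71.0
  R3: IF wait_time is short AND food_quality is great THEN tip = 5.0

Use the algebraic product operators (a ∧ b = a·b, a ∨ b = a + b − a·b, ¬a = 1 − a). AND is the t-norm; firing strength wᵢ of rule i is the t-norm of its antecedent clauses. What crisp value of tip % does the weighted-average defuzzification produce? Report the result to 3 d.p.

R1 (z=25.0): average=0.52, bad=0.46; AND[a·b] → w = 0.2392
R2 (z=71.0): bad=0.46, long=0.29; AND[a·b] → w = 0.1334
R3 (z=5.0): short=0.19, great=0.73; AND[a·b] → w = 0.1387
Weighted average = (0.2392·25.0 + 0.1334·71.0 + 0.1387·5.0) / (0.2392 + 0.1334 + 0.1387)
  = 16.1449 / 0.5113 = 31.576

31.576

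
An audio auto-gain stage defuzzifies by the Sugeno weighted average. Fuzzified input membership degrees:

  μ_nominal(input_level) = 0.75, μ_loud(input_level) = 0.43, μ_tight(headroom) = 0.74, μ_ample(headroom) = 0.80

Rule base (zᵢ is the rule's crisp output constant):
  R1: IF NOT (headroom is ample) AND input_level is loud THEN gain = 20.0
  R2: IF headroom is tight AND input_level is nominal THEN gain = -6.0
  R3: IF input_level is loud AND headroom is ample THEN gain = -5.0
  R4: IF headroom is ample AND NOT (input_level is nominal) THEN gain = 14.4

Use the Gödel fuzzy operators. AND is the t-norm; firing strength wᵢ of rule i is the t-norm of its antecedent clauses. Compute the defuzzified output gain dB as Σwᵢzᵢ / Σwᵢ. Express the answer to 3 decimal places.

R1 (z=20.0): ¬ample=1−0.80=0.20, loud=0.43; AND[min(a, b)] → w = 0.20
R2 (z=-6.0): tight=0.74, nominal=0.75; AND[min(a, b)] → w = 0.74
R3 (z=-5.0): loud=0.43, ample=0.80; AND[min(a, b)] → w = 0.43
R4 (z=14.4): ample=0.80, ¬nominal=1−0.75=0.25; AND[min(a, b)] → w = 0.25
Weighted average = (0.20·20.0 + 0.74·-6.0 + 0.43·-5.0 + 0.25·14.4) / (0.20 + 0.74 + 0.43 + 0.25)
  = 1.0100 / 1.6200 = 0.623

0.623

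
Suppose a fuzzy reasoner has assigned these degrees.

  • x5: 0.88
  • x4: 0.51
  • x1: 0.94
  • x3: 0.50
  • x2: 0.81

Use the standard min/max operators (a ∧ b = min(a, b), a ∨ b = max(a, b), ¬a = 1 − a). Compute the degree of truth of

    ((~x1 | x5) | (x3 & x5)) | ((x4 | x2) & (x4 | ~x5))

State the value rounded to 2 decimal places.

0.88

~x1 = 1 − 0.94 = 0.06
~x1 | x5 = max(a, b) on (0.06, 0.88) = 0.88
x3 & x5 = min(a, b) on (0.50, 0.88) = 0.50
(~x1 | x5) | (x3 & x5) = max(a, b) on (0.88, 0.50) = 0.88
x4 | x2 = max(a, b) on (0.51, 0.81) = 0.81
~x5 = 1 − 0.88 = 0.12
x4 | ~x5 = max(a, b) on (0.51, 0.12) = 0.51
(x4 | x2) & (x4 | ~x5) = min(a, b) on (0.81, 0.51) = 0.51
((~x1 | x5) | (x3 & x5)) | ((x4 | x2) & (x4 | ~x5)) = max(a, b) on (0.88, 0.51) = 0.88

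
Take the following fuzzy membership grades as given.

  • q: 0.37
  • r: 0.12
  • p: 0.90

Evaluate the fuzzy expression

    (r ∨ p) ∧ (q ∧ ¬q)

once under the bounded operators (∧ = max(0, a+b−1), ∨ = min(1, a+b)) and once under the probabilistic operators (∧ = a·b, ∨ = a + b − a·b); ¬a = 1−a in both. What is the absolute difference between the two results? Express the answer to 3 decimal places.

0.213

Under bounded:
  r ∨ p = min(1, a+b) on (0.12, 0.90) = 1.00
  ¬q = 1 − 0.37 = 0.63
  q ∧ ¬q = max(0, a+b−1) on (0.37, 0.63) = 0.00
  (r ∨ p) ∧ (q ∧ ¬q) = max(0, a+b−1) on (1.00, 0.00) = 0.00
  → value = 0.0000
Under probabilistic:
  r ∨ p = a + b − a·b on (0.1200, 0.9000) = 0.9120
  ¬q = 1 − 0.3700 = 0.6300
  q ∧ ¬q = a·b on (0.3700, 0.6300) = 0.2331
  (r ∨ p) ∧ (q ∧ ¬q) = a·b on (0.9120, 0.2331) = 0.2126
  → value = 0.2126
|0.0000 − 0.2126| = 0.213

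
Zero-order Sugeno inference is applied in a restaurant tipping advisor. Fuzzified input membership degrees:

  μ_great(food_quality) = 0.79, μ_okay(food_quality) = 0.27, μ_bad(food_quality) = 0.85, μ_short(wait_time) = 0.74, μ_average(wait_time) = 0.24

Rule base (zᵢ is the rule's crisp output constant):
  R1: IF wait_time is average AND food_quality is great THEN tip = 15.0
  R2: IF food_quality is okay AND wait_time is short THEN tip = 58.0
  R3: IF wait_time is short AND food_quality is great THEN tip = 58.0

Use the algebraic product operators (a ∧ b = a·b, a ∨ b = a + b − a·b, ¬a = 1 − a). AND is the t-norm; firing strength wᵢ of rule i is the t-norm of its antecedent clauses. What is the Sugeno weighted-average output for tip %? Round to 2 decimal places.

49.63

R1 (z=15.0): average=0.24, great=0.79; AND[a·b] → w = 0.1896
R2 (z=58.0): okay=0.27, short=0.74; AND[a·b] → w = 0.1998
R3 (z=58.0): short=0.74, great=0.79; AND[a·b] → w = 0.5846
Weighted average = (0.1896·15.0 + 0.1998·58.0 + 0.5846·58.0) / (0.1896 + 0.1998 + 0.5846)
  = 48.3392 / 0.9740 = 49.63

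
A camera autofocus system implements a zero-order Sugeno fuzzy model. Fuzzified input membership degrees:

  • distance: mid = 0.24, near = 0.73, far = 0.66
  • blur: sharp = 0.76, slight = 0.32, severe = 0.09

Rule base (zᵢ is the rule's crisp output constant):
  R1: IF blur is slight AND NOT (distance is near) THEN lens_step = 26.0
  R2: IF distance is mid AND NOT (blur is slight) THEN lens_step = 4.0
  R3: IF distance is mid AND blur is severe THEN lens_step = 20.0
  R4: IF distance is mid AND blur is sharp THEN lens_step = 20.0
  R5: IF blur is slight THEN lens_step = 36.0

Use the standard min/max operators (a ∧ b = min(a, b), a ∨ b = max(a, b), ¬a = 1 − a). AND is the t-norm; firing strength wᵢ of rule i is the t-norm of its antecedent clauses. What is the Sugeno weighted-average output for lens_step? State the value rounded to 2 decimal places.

22.50

R1 (z=26.0): slight=0.32, ¬near=1−0.73=0.27; AND[min(a, b)] → w = 0.27
R2 (z=4.0): mid=0.24, ¬slight=1−0.32=0.68; AND[min(a, b)] → w = 0.24
R3 (z=20.0): mid=0.24, severe=0.09; AND[min(a, b)] → w = 0.09
R4 (z=20.0): mid=0.24, sharp=0.76; AND[min(a, b)] → w = 0.24
R5 (z=36.0): slight=0.32 → w = 0.32
Weighted average = (0.27·26.0 + 0.24·4.0 + 0.09·20.0 + 0.24·20.0 + 0.32·36.0) / (0.27 + 0.24 + 0.09 + 0.24 + 0.32)
  = 26.1000 / 1.1600 = 22.50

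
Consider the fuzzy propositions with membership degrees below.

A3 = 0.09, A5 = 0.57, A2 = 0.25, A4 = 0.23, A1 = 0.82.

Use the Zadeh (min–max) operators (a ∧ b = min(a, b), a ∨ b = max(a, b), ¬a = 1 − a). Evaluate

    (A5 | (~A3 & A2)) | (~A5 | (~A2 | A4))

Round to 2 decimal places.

0.75

~A3 = 1 − 0.09 = 0.91
~A3 & A2 = min(a, b) on (0.91, 0.25) = 0.25
A5 | (~A3 & A2) = max(a, b) on (0.57, 0.25) = 0.57
~A5 = 1 − 0.57 = 0.43
~A2 = 1 − 0.25 = 0.75
~A2 | A4 = max(a, b) on (0.75, 0.23) = 0.75
~A5 | (~A2 | A4) = max(a, b) on (0.43, 0.75) = 0.75
(A5 | (~A3 & A2)) | (~A5 | (~A2 | A4)) = max(a, b) on (0.57, 0.75) = 0.75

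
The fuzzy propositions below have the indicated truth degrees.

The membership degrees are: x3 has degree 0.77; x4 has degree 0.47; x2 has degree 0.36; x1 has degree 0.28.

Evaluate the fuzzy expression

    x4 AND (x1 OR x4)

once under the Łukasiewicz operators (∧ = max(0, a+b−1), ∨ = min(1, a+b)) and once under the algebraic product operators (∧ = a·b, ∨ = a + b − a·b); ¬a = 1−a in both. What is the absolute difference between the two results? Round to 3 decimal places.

0.071

Under Łukasiewicz:
  x1 OR x4 = min(1, a+b) on (0.28, 0.47) = 0.75
  x4 AND (x1 OR x4) = max(0, a+b−1) on (0.47, 0.75) = 0.22
  → value = 0.2200
Under algebraic product:
  x1 OR x4 = a + b − a·b on (0.2800, 0.4700) = 0.6184
  x4 AND (x1 OR x4) = a·b on (0.4700, 0.6184) = 0.2906
  → value = 0.2906
|0.2200 − 0.2906| = 0.071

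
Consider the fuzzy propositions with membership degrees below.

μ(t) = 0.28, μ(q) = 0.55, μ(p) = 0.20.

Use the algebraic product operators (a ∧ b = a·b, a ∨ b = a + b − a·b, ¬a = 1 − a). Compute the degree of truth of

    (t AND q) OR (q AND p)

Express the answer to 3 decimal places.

0.247

t AND q = a·b on (0.2800, 0.5500) = 0.1540
q AND p = a·b on (0.5500, 0.2000) = 0.1100
(t AND q) OR (q AND p) = a + b − a·b on (0.1540, 0.1100) = 0.2471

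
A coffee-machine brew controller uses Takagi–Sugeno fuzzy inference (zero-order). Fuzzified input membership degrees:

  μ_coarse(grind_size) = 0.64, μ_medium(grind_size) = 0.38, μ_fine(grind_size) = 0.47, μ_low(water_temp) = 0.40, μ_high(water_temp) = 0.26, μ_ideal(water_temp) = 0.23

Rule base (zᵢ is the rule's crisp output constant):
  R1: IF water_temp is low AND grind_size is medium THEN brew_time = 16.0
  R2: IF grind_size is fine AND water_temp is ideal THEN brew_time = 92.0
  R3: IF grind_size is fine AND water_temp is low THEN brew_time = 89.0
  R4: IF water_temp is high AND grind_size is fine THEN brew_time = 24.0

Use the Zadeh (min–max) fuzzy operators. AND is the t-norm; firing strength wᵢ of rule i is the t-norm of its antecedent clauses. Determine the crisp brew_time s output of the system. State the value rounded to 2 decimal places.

54.39

R1 (z=16.0): low=0.40, medium=0.38; AND[min(a, b)] → w = 0.38
R2 (z=92.0): fine=0.47, ideal=0.23; AND[min(a, b)] → w = 0.23
R3 (z=89.0): fine=0.47, low=0.40; AND[min(a, b)] → w = 0.40
R4 (z=24.0): high=0.26, fine=0.47; AND[min(a, b)] → w = 0.26
Weighted average = (0.38·16.0 + 0.23·92.0 + 0.40·89.0 + 0.26·24.0) / (0.38 + 0.23 + 0.40 + 0.26)
  = 69.0800 / 1.2700 = 54.39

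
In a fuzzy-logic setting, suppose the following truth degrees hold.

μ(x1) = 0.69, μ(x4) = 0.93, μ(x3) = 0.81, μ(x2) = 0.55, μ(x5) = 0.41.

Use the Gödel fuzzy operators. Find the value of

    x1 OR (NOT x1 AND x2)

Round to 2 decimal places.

0.69

NOT x1 = 1 − 0.69 = 0.31
NOT x1 AND x2 = min(a, b) on (0.31, 0.55) = 0.31
x1 OR (NOT x1 AND x2) = max(a, b) on (0.69, 0.31) = 0.69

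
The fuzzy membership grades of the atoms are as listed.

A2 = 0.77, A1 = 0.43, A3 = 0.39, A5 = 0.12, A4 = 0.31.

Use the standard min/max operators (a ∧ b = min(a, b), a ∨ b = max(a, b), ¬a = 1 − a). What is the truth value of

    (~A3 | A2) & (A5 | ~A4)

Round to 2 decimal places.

~A3 = 1 − 0.39 = 0.61
~A3 | A2 = max(a, b) on (0.61, 0.77) = 0.77
~A4 = 1 − 0.31 = 0.69
A5 | ~A4 = max(a, b) on (0.12, 0.69) = 0.69
(~A3 | A2) & (A5 | ~A4) = min(a, b) on (0.77, 0.69) = 0.69

0.69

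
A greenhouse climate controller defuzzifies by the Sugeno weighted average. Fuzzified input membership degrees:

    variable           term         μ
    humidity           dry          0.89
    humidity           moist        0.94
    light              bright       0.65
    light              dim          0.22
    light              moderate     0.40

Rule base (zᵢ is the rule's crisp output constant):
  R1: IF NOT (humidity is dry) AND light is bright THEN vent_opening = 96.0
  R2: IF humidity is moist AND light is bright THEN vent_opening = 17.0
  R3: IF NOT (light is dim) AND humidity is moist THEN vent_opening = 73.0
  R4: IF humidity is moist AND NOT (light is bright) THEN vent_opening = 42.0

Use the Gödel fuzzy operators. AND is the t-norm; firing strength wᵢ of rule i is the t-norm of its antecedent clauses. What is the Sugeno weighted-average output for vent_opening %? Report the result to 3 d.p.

R1 (z=96.0): ¬dry=1−0.89=0.11, bright=0.65; AND[min(a, b)] → w = 0.11
R2 (z=17.0): moist=0.94, bright=0.65; AND[min(a, b)] → w = 0.65
R3 (z=73.0): ¬dim=1−0.22=0.78, moist=0.94; AND[min(a, b)] → w = 0.78
R4 (z=42.0): moist=0.94, ¬bright=1−0.65=0.35; AND[min(a, b)] → w = 0.35
Weighted average = (0.11·96.0 + 0.65·17.0 + 0.78·73.0 + 0.35·42.0) / (0.11 + 0.65 + 0.78 + 0.35)
  = 93.2500 / 1.8900 = 49.339

49.339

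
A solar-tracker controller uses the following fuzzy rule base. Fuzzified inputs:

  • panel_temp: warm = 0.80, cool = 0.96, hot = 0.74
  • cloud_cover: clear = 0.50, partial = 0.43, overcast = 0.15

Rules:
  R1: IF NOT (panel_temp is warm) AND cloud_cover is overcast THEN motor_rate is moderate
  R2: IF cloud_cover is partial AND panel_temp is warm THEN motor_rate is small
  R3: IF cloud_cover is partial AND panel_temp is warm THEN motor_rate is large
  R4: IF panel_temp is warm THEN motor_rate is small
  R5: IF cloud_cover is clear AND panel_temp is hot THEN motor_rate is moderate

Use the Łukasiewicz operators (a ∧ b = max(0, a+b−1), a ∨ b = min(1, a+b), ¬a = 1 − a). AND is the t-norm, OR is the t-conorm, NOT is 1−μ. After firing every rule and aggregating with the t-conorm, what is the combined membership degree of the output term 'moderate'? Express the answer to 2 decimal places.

0.24

R1: ¬warm=1−0.80=0.20, overcast=0.15; AND[max(0, a+b−1)] → w = 0.00
R2: partial=0.43, warm=0.80; AND[max(0, a+b−1)] → w = 0.23
R3: partial=0.43, warm=0.80; AND[max(0, a+b−1)] → w = 0.23
R4: warm=0.80 → w = 0.80
R5: clear=0.50, hot=0.74; AND[max(0, a+b−1)] → w = 0.24
Rules with consequent 'moderate': {R1, R5} → strengths 0.00, 0.24
Aggregate via t-conorm [min(1, a+b)]: 0.24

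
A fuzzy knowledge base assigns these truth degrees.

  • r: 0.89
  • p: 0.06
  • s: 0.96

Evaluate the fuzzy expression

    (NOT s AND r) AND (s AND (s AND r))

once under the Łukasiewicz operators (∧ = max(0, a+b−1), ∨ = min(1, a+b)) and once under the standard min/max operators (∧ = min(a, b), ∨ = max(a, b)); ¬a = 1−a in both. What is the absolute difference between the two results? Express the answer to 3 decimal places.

Under Łukasiewicz:
  NOT s = 1 − 0.96 = 0.04
  NOT s AND r = max(0, a+b−1) on (0.04, 0.89) = 0.00
  s AND r = max(0, a+b−1) on (0.96, 0.89) = 0.85
  s AND (s AND r) = max(0, a+b−1) on (0.96, 0.85) = 0.81
  (NOT s AND r) AND (s AND (s AND r)) = max(0, a+b−1) on (0.00, 0.81) = 0.00
  → value = 0.0000
Under standard min/max:
  NOT s = 1 − 0.96 = 0.04
  NOT s AND r = min(a, b) on (0.04, 0.89) = 0.04
  s AND r = min(a, b) on (0.96, 0.89) = 0.89
  s AND (s AND r) = min(a, b) on (0.96, 0.89) = 0.89
  (NOT s AND r) AND (s AND (s AND r)) = min(a, b) on (0.04, 0.89) = 0.04
  → value = 0.0400
|0.0000 − 0.0400| = 0.040

0.040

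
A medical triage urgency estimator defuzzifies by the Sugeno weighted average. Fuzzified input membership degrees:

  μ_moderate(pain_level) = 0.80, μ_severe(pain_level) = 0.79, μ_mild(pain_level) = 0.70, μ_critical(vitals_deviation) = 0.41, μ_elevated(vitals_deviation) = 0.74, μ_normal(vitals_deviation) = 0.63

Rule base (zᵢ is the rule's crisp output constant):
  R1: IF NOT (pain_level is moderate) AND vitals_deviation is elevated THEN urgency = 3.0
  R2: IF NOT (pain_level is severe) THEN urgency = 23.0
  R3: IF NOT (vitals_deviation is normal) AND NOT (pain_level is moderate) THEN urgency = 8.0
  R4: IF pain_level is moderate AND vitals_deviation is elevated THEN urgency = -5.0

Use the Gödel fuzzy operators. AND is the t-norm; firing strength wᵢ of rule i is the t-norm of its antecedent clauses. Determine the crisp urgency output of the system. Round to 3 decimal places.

R1 (z=3.0): ¬moderate=1−0.80=0.20, elevated=0.74; AND[min(a, b)] → w = 0.20
R2 (z=23.0): ¬severe=1−0.79=0.21 → w = 0.21
R3 (z=8.0): ¬normal=1−0.63=0.37, ¬moderate=1−0.80=0.20; AND[min(a, b)] → w = 0.20
R4 (z=-5.0): moderate=0.80, elevated=0.74; AND[min(a, b)] → w = 0.74
Weighted average = (0.20·3.0 + 0.21·23.0 + 0.20·8.0 + 0.74·-5.0) / (0.20 + 0.21 + 0.20 + 0.74)
  = 3.3300 / 1.3500 = 2.467

2.467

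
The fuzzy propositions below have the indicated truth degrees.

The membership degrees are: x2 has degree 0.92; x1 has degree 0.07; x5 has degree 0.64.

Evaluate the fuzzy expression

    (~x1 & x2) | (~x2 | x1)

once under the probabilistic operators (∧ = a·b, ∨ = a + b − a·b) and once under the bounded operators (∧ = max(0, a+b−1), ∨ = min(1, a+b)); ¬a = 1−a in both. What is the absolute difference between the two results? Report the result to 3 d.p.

Under probabilistic:
  ~x1 = 1 − 0.0700 = 0.9300
  ~x1 & x2 = a·b on (0.9300, 0.9200) = 0.8556
  ~x2 = 1 − 0.9200 = 0.0800
  ~x2 | x1 = a + b − a·b on (0.0800, 0.0700) = 0.1444
  (~x1 & x2) | (~x2 | x1) = a + b − a·b on (0.8556, 0.1444) = 0.8765
  → value = 0.8765
Under bounded:
  ~x1 = 1 − 0.07 = 0.93
  ~x1 & x2 = max(0, a+b−1) on (0.93, 0.92) = 0.85
  ~x2 = 1 − 0.92 = 0.08
  ~x2 | x1 = min(1, a+b) on (0.08, 0.07) = 0.15
  (~x1 & x2) | (~x2 | x1) = min(1, a+b) on (0.85, 0.15) = 1.00
  → value = 1.0000
|0.8765 − 1.0000| = 0.124

0.124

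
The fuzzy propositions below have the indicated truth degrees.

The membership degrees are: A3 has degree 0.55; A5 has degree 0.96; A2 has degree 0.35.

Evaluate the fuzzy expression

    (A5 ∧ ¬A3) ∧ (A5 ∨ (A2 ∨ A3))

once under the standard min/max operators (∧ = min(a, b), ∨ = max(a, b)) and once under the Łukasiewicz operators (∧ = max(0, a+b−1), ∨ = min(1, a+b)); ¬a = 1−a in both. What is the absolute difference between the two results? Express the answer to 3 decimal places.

Under standard min/max:
  ¬A3 = 1 − 0.55 = 0.45
  A5 ∧ ¬A3 = min(a, b) on (0.96, 0.45) = 0.45
  A2 ∨ A3 = max(a, b) on (0.35, 0.55) = 0.55
  A5 ∨ (A2 ∨ A3) = max(a, b) on (0.96, 0.55) = 0.96
  (A5 ∧ ¬A3) ∧ (A5 ∨ (A2 ∨ A3)) = min(a, b) on (0.45, 0.96) = 0.45
  → value = 0.4500
Under Łukasiewicz:
  ¬A3 = 1 − 0.55 = 0.45
  A5 ∧ ¬A3 = max(0, a+b−1) on (0.96, 0.45) = 0.41
  A2 ∨ A3 = min(1, a+b) on (0.35, 0.55) = 0.90
  A5 ∨ (A2 ∨ A3) = min(1, a+b) on (0.96, 0.90) = 1.00
  (A5 ∧ ¬A3) ∧ (A5 ∨ (A2 ∨ A3)) = max(0, a+b−1) on (0.41, 1.00) = 0.41
  → value = 0.4100
|0.4500 − 0.4100| = 0.040

0.040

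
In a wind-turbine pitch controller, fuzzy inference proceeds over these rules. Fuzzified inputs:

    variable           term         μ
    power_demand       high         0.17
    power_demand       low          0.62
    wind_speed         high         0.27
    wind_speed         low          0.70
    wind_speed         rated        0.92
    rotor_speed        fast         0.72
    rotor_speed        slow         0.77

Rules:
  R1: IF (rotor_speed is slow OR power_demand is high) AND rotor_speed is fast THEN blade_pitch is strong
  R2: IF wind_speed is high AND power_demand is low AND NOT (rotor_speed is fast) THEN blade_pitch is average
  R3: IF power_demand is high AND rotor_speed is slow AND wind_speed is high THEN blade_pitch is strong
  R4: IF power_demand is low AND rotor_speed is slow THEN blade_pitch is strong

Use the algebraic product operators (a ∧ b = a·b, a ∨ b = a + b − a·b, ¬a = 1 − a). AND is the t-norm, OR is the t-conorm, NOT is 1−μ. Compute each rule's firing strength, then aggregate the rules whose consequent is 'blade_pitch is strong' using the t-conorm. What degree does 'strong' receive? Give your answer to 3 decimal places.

R1: (slow=0.77 OR high=0.17) = 0.8091; AND[a·b] with fast=0.72 → w = 0.5826
R2: high=0.27, low=0.62, ¬fast=1−0.72=0.28; AND[a·b] → w = 0.0469
R3: high=0.17, slow=0.77, high=0.27; AND[a·b] → w = 0.0353
R4: low=0.62, slow=0.77; AND[a·b] → w = 0.4774
Rules with consequent 'strong': {R1, R3, R4} → strengths 0.5826, 0.0353, 0.4774
Aggregate via t-conorm [a + b − a·b]: 0.7896

0.790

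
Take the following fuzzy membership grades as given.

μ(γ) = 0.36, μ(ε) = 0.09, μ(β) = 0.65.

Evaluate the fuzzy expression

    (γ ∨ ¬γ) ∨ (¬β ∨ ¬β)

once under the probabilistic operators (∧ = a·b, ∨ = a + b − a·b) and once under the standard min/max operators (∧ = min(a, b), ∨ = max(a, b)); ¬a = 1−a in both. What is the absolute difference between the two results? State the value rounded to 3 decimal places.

0.263

Under probabilistic:
  ¬γ = 1 − 0.3600 = 0.6400
  γ ∨ ¬γ = a + b − a·b on (0.3600, 0.6400) = 0.7696
  ¬β = 1 − 0.6500 = 0.3500
  ¬β = 1 − 0.6500 = 0.3500
  ¬β ∨ ¬β = a + b − a·b on (0.3500, 0.3500) = 0.5775
  (γ ∨ ¬γ) ∨ (¬β ∨ ¬β) = a + b − a·b on (0.7696, 0.5775) = 0.9027
  → value = 0.9027
Under standard min/max:
  ¬γ = 1 − 0.36 = 0.64
  γ ∨ ¬γ = max(a, b) on (0.36, 0.64) = 0.64
  ¬β = 1 − 0.65 = 0.35
  ¬β = 1 − 0.65 = 0.35
  ¬β ∨ ¬β = max(a, b) on (0.35, 0.35) = 0.35
  (γ ∨ ¬γ) ∨ (¬β ∨ ¬β) = max(a, b) on (0.64, 0.35) = 0.64
  → value = 0.6400
|0.9027 − 0.6400| = 0.263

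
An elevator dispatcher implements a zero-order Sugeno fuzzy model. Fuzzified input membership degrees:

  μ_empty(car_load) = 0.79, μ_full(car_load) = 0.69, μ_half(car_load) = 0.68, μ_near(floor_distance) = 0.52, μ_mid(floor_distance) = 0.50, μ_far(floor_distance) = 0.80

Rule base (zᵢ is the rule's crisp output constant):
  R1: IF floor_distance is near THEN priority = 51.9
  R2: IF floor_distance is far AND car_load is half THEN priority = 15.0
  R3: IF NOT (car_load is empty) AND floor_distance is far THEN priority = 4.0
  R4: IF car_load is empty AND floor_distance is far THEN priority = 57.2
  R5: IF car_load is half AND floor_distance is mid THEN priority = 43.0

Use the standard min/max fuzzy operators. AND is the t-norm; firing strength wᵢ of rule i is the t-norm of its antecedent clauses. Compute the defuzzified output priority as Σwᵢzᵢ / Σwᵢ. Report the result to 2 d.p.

R1 (z=51.9): near=0.52 → w = 0.52
R2 (z=15.0): far=0.80, half=0.68; AND[min(a, b)] → w = 0.68
R3 (z=4.0): ¬empty=1−0.79=0.21, far=0.80; AND[min(a, b)] → w = 0.21
R4 (z=57.2): empty=0.79, far=0.80; AND[min(a, b)] → w = 0.79
R5 (z=43.0): half=0.68, mid=0.50; AND[min(a, b)] → w = 0.50
Weighted average = (0.52·51.9 + 0.68·15.0 + 0.21·4.0 + 0.79·57.2 + 0.50·43.0) / (0.52 + 0.68 + 0.21 + 0.79 + 0.50)
  = 104.7160 / 2.7000 = 38.78

38.78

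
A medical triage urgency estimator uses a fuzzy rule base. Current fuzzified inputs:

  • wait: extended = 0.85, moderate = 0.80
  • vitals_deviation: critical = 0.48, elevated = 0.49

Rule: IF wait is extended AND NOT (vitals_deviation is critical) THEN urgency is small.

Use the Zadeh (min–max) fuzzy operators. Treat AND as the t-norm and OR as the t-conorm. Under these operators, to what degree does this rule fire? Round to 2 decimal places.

firing strength: extended=0.85, ¬critical=1−0.48=0.52; AND[min(a, b)] → w = 0.52

0.52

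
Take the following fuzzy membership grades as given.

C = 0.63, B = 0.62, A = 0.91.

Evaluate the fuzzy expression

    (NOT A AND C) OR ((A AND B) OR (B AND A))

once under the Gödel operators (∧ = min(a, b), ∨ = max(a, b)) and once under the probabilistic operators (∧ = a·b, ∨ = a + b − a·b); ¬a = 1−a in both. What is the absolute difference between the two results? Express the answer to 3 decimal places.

Under Gödel:
  NOT A = 1 − 0.91 = 0.09
  NOT A AND C = min(a, b) on (0.09, 0.63) = 0.09
  A AND B = min(a, b) on (0.91, 0.62) = 0.62
  B AND A = min(a, b) on (0.62, 0.91) = 0.62
  (A AND B) OR (B AND A) = max(a, b) on (0.62, 0.62) = 0.62
  (NOT A AND C) OR ((A AND B) OR (B AND A)) = max(a, b) on (0.09, 0.62) = 0.62
  → value = 0.6200
Under probabilistic:
  NOT A = 1 − 0.9100 = 0.0900
  NOT A AND C = a·b on (0.0900, 0.6300) = 0.0567
  A AND B = a·b on (0.9100, 0.6200) = 0.5642
  B AND A = a·b on (0.6200, 0.9100) = 0.5642
  (A AND B) OR (B AND A) = a + b − a·b on (0.5642, 0.5642) = 0.8101
  (NOT A AND C) OR ((A AND B) OR (B AND A)) = a + b − a·b on (0.0567, 0.8101) = 0.8208
  → value = 0.8208
|0.6200 − 0.8208| = 0.201

0.201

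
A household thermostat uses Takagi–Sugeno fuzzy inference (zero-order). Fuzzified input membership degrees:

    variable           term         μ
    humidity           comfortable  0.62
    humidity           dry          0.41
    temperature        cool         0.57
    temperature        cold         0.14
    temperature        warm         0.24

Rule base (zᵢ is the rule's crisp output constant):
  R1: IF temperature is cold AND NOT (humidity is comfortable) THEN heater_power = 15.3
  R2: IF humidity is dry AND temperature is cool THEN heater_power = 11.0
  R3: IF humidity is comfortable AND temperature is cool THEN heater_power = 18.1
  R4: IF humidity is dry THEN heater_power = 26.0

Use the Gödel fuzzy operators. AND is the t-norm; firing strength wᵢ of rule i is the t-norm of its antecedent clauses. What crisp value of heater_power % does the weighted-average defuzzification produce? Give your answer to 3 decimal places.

18.058

R1 (z=15.3): cold=0.14, ¬comfortable=1−0.62=0.38; AND[min(a, b)] → w = 0.14
R2 (z=11.0): dry=0.41, cool=0.57; AND[min(a, b)] → w = 0.41
R3 (z=18.1): comfortable=0.62, cool=0.57; AND[min(a, b)] → w = 0.57
R4 (z=26.0): dry=0.41 → w = 0.41
Weighted average = (0.14·15.3 + 0.41·11.0 + 0.57·18.1 + 0.41·26.0) / (0.14 + 0.41 + 0.57 + 0.41)
  = 27.6290 / 1.5300 = 18.058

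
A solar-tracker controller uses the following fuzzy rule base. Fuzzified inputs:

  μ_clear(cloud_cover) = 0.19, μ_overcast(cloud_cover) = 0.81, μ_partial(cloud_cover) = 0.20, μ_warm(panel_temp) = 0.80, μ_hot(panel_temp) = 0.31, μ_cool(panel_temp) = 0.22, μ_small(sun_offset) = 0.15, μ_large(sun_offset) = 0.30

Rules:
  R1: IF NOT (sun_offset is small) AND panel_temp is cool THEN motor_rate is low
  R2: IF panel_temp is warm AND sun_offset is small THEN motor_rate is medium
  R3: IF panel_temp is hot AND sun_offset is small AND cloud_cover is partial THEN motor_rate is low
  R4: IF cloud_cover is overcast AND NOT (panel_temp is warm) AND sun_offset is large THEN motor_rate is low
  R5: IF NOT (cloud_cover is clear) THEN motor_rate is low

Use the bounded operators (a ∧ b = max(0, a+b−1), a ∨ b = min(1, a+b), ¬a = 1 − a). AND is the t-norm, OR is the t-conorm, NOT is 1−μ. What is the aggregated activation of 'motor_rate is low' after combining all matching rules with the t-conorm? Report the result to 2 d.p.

R1: ¬small=1−0.15=0.85, cool=0.22; AND[max(0, a+b−1)] → w = 0.07
R2: warm=0.80, small=0.15; AND[max(0, a+b−1)] → w = 0.00
R3: hot=0.31, small=0.15, partial=0.20; AND[max(0, a+b−1)] → w = 0.00
R4: overcast=0.81, ¬warm=1−0.80=0.20, large=0.30; AND[max(0, a+b−1)] → w = 0.00
R5: ¬clear=1−0.19=0.81 → w = 0.81
Rules with consequent 'low': {R1, R3, R4, R5} → strengths 0.07, 0.00, 0.00, 0.81
Aggregate via t-conorm [min(1, a+b)]: 0.88

0.88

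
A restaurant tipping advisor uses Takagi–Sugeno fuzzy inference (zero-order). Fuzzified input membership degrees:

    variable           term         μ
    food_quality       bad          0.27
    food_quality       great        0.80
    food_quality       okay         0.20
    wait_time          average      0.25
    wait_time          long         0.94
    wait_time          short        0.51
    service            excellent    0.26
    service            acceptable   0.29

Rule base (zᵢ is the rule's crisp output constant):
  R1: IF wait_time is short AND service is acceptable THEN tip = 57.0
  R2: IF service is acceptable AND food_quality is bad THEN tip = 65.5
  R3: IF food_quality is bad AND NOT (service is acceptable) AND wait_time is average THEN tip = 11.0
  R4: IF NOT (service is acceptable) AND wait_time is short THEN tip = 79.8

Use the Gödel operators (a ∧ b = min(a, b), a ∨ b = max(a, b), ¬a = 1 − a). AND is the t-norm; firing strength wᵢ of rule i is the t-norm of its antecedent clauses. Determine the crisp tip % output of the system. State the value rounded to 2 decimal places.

R1 (z=57.0): short=0.51, acceptable=0.29; AND[min(a, b)] → w = 0.29
R2 (z=65.5): acceptable=0.29, bad=0.27; AND[min(a, b)] → w = 0.27
R3 (z=11.0): bad=0.27, ¬acceptable=1−0.29=0.71, average=0.25; AND[min(a, b)] → w = 0.25
R4 (z=79.8): ¬acceptable=1−0.29=0.71, short=0.51; AND[min(a, b)] → w = 0.51
Weighted average = (0.29·57.0 + 0.27·65.5 + 0.25·11.0 + 0.51·79.8) / (0.29 + 0.27 + 0.25 + 0.51)
  = 77.6630 / 1.3200 = 58.84

58.84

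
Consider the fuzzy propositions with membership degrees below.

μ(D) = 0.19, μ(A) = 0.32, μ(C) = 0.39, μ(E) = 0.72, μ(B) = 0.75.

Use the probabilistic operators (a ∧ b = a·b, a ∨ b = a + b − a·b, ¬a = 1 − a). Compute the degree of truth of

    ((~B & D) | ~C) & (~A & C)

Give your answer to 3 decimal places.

~B = 1 − 0.7500 = 0.2500
~B & D = a·b on (0.2500, 0.1900) = 0.0475
~C = 1 − 0.3900 = 0.6100
(~B & D) | ~C = a + b − a·b on (0.0475, 0.6100) = 0.6285
~A = 1 − 0.3200 = 0.6800
~A & C = a·b on (0.6800, 0.3900) = 0.2652
((~B & D) | ~C) & (~A & C) = a·b on (0.6285, 0.2652) = 0.1667

0.167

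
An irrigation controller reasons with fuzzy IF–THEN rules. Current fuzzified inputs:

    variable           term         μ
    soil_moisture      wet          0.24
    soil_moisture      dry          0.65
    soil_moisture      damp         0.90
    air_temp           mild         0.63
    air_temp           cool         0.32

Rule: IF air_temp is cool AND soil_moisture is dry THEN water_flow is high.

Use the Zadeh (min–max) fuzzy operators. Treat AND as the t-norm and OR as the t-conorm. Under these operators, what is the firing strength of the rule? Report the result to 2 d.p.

firing strength: cool=0.32, dry=0.65; AND[min(a, b)] → w = 0.32

0.32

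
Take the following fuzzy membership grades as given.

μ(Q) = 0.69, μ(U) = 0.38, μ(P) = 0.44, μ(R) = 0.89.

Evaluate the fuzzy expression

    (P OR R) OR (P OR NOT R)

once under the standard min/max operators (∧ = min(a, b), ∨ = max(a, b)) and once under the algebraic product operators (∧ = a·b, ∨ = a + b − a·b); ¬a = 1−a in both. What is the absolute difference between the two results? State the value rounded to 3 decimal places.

Under standard min/max:
  P OR R = max(a, b) on (0.44, 0.89) = 0.89
  NOT R = 1 − 0.89 = 0.11
  P OR NOT R = max(a, b) on (0.44, 0.11) = 0.44
  (P OR R) OR (P OR NOT R) = max(a, b) on (0.89, 0.44) = 0.89
  → value = 0.8900
Under algebraic product:
  P OR R = a + b − a·b on (0.4400, 0.8900) = 0.9384
  NOT R = 1 − 0.8900 = 0.1100
  P OR NOT R = a + b − a·b on (0.4400, 0.1100) = 0.5016
  (P OR R) OR (P OR NOT R) = a + b − a·b on (0.9384, 0.5016) = 0.9693
  → value = 0.9693
|0.8900 − 0.9693| = 0.079

0.079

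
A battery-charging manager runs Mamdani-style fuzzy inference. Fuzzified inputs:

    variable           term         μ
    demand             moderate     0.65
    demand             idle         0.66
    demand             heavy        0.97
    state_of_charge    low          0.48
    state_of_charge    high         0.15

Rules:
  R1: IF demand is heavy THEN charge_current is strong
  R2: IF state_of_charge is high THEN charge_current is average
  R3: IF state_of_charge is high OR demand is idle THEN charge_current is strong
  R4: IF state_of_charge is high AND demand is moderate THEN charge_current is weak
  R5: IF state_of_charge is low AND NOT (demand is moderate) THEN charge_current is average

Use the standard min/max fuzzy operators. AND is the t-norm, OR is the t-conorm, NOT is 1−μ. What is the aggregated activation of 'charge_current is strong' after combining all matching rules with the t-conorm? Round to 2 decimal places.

R1: heavy=0.97 → w = 0.97
R2: high=0.15 → w = 0.15
R3: high=0.15, idle=0.66; OR[max(a, b)] → w = 0.66
R4: high=0.15, moderate=0.65; AND[min(a, b)] → w = 0.15
R5: low=0.48, ¬moderate=1−0.65=0.35; AND[min(a, b)] → w = 0.35
Rules with consequent 'strong': {R1, R3} → strengths 0.97, 0.66
Aggregate via t-conorm [max(a, b)]: 0.97

0.97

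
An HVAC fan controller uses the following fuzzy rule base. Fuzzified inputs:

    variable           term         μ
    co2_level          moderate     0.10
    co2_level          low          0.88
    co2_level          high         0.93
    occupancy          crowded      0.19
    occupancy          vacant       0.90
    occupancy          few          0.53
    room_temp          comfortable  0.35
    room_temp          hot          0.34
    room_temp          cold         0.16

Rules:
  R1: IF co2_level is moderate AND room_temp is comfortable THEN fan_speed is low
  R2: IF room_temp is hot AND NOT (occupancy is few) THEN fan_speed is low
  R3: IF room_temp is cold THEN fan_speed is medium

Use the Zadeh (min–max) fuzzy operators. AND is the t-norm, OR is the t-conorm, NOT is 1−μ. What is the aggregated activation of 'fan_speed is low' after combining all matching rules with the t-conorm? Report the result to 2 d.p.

0.34

R1: moderate=0.10, comfortable=0.35; AND[min(a, b)] → w = 0.10
R2: hot=0.34, ¬few=1−0.53=0.47; AND[min(a, b)] → w = 0.34
R3: cold=0.16 → w = 0.16
Rules with consequent 'low': {R1, R2} → strengths 0.10, 0.34
Aggregate via t-conorm [max(a, b)]: 0.34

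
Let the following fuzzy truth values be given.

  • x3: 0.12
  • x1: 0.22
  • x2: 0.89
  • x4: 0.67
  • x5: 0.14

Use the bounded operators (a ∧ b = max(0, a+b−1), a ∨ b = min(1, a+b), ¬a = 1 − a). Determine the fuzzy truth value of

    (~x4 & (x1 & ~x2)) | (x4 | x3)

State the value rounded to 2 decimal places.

~x4 = 1 − 0.67 = 0.33
~x2 = 1 − 0.89 = 0.11
x1 & ~x2 = max(0, a+b−1) on (0.22, 0.11) = 0.00
~x4 & (x1 & ~x2) = max(0, a+b−1) on (0.33, 0.00) = 0.00
x4 | x3 = min(1, a+b) on (0.67, 0.12) = 0.79
(~x4 & (x1 & ~x2)) | (x4 | x3) = min(1, a+b) on (0.00, 0.79) = 0.79

0.79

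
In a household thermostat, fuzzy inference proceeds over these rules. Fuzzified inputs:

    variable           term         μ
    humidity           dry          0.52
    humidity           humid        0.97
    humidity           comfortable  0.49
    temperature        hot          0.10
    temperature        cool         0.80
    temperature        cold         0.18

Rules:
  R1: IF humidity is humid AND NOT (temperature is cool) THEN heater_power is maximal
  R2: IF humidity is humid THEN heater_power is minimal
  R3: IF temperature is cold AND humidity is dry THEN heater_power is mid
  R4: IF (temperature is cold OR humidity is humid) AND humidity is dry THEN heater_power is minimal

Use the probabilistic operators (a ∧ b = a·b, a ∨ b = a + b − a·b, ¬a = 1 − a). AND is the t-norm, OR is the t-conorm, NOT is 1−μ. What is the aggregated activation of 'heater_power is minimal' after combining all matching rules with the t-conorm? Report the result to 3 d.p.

0.985

R1: humid=0.97, ¬cool=1−0.80=0.20; AND[a·b] → w = 0.1940
R2: humid=0.97 → w = 0.9700
R3: cold=0.18, dry=0.52; AND[a·b] → w = 0.0936
R4: (cold=0.18 OR humid=0.97) = 0.9754; AND[a·b] with dry=0.52 → w = 0.5072
Rules with consequent 'minimal': {R2, R4} → strengths 0.9700, 0.5072
Aggregate via t-conorm [a + b − a·b]: 0.9852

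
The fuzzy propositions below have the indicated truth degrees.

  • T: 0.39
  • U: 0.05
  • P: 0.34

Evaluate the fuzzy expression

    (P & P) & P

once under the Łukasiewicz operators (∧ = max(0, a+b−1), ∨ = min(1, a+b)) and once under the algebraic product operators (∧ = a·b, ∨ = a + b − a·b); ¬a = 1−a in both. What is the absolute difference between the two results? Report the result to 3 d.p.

0.039

Under Łukasiewicz:
  P & P = max(0, a+b−1) on (0.34, 0.34) = 0.00
  (P & P) & P = max(0, a+b−1) on (0.00, 0.34) = 0.00
  → value = 0.0000
Under algebraic product:
  P & P = a·b on (0.3400, 0.3400) = 0.1156
  (P & P) & P = a·b on (0.1156, 0.3400) = 0.0393
  → value = 0.0393
|0.0000 − 0.0393| = 0.039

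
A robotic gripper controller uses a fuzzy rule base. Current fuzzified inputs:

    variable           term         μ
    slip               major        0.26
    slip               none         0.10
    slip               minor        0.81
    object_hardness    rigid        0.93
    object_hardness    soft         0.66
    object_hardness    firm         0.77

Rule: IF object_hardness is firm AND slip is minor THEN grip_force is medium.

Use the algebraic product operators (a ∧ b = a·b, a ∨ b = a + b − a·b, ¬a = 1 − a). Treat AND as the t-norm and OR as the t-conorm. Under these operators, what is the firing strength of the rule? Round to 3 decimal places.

firing strength: firm=0.77, minor=0.81; AND[a·b] → w = 0.6237

0.624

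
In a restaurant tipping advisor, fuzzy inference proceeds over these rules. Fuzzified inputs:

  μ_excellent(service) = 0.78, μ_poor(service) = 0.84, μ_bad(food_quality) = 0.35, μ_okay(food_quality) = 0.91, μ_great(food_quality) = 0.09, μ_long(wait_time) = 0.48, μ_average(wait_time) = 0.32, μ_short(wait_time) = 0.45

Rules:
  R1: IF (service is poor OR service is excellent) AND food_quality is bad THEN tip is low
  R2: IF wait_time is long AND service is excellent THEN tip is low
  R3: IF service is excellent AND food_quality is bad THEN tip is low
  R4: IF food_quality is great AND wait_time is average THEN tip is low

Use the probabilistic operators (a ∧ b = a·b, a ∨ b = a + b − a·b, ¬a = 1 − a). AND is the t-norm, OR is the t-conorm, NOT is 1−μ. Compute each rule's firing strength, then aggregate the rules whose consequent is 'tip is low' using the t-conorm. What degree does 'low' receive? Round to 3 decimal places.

0.707

R1: (poor=0.84 OR excellent=0.78) = 0.9648; AND[a·b] with bad=0.35 → w = 0.3377
R2: long=0.48, excellent=0.78; AND[a·b] → w = 0.3744
R3: excellent=0.78, bad=0.35; AND[a·b] → w = 0.2730
R4: great=0.09, average=0.32; AND[a·b] → w = 0.0288
Rules with consequent 'low': {R1, R2, R3, R4} → strengths 0.3377, 0.3744, 0.2730, 0.0288
Aggregate via t-conorm [a + b − a·b]: 0.7074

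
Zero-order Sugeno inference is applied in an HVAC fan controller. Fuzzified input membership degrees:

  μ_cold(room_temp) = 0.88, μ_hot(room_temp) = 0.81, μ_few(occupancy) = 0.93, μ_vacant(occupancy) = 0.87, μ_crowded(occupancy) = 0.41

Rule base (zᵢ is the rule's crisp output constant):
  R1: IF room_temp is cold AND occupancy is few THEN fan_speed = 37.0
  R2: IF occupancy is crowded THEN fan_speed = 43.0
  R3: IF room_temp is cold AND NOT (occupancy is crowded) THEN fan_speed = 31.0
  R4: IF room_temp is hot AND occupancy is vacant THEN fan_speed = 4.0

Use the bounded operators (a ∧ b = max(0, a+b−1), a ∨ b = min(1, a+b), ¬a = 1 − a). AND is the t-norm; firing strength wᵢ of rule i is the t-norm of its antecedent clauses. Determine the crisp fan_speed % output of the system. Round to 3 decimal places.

R1 (z=37.0): cold=0.88, few=0.93; AND[max(0, a+b−1)] → w = 0.81
R2 (z=43.0): crowded=0.41 → w = 0.41
R3 (z=31.0): cold=0.88, ¬crowded=1−0.41=0.59; AND[max(0, a+b−1)] → w = 0.47
R4 (z=4.0): hot=0.81, vacant=0.87; AND[max(0, a+b−1)] → w = 0.68
Weighted average = (0.81·37.0 + 0.41·43.0 + 0.47·31.0 + 0.68·4.0) / (0.81 + 0.41 + 0.47 + 0.68)
  = 64.8900 / 2.3700 = 27.380

27.380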